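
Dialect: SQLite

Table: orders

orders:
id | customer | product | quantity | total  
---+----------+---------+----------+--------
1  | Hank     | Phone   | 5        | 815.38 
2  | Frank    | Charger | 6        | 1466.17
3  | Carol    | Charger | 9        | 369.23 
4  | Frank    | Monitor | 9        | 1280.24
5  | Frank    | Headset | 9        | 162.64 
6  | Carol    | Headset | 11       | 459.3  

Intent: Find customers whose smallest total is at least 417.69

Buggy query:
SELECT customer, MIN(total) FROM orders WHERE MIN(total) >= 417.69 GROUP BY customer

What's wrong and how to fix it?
Bug: MIN() in WHERE is a misuse of aggregate

Fix: Use HAVING for the per-group MIN condition

Corrected query:
SELECT customer, MIN(total) FROM orders GROUP BY customer HAVING MIN(total) >= 417.69

Result:
customer | MIN(total)
---------+-----------
Hank     | 815.38    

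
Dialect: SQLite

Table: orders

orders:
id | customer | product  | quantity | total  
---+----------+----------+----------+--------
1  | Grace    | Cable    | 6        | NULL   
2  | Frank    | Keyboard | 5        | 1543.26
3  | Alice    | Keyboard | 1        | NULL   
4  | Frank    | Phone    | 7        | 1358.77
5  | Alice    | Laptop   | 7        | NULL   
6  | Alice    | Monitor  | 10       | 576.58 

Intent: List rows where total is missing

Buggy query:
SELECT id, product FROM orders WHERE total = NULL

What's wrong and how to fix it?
Bug: Comparing to NULL with '=' never matches; NULL = NULL is unknown, not true

Fix: Replace '= NULL' with 'IS NULL'

Corrected query:
SELECT id, product FROM orders WHERE total IS NULL

Result:
id | product 
---+---------
1  | Cable   
3  | Keyboard
5  | Laptop  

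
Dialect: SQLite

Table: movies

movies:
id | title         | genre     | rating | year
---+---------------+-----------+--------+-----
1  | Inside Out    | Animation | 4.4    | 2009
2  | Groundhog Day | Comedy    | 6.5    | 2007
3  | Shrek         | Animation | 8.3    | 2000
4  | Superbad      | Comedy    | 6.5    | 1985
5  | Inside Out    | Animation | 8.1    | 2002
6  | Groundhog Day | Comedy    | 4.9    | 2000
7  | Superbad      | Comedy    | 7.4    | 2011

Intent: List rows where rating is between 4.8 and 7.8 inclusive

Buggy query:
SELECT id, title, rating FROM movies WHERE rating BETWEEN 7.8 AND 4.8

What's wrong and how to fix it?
Bug: BETWEEN expects the lower bound first; with 7.8 AND 4.8 the range is empty

Fix: Write BETWEEN 4.8 AND 7.8

Corrected query:
SELECT id, title, rating FROM movies WHERE rating BETWEEN 4.8 AND 7.8

Result:
id | title         | rating
---+---------------+-------
2  | Groundhog Day | 6.5   
4  | Superbad      | 6.5   
6  | Groundhog Day | 4.9   
7  | Superbad      | 7.4   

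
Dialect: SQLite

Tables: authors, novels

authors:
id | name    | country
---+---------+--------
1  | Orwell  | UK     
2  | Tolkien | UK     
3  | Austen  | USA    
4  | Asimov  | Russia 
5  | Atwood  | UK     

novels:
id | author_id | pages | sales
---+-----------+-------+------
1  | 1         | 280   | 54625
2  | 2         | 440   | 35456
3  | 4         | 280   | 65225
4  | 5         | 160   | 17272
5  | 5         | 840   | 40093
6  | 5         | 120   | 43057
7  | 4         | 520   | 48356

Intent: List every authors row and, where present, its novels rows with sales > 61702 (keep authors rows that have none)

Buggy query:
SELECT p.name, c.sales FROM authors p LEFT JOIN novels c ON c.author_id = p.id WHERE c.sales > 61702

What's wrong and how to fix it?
Bug: Filtering c.sales in WHERE discards the NULL rows produced by LEFT JOIN, turning it into an inner join

Fix: Put 'c.sales > 61702' in the JOIN's ON clause instead of WHERE

Corrected query:
SELECT p.name, c.sales FROM authors p LEFT JOIN novels c ON c.author_id = p.id AND c.sales > 61702

Result:
name    | sales
--------+------
Orwell  | NULL 
Tolkien | NULL 
Austen  | NULL 
Asimov  | 65225
Atwood  | NULL 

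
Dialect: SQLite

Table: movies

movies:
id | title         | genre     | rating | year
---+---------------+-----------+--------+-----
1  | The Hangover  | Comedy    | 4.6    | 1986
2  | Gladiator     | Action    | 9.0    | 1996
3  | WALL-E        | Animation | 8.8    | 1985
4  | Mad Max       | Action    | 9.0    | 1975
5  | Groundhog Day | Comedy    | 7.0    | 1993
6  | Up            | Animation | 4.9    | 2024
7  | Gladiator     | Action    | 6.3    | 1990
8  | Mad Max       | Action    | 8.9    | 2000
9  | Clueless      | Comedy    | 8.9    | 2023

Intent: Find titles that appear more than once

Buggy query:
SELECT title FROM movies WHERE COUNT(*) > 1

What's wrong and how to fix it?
Bug: COUNT(*) is an aggregate and cannot be used in WHERE

Fix: GROUP BY title, then filter groups with HAVING COUNT(*) > 1

Corrected query:
SELECT title FROM movies GROUP BY title HAVING COUNT(*) > 1

Result:
title    
---------
Gladiator
Mad Max  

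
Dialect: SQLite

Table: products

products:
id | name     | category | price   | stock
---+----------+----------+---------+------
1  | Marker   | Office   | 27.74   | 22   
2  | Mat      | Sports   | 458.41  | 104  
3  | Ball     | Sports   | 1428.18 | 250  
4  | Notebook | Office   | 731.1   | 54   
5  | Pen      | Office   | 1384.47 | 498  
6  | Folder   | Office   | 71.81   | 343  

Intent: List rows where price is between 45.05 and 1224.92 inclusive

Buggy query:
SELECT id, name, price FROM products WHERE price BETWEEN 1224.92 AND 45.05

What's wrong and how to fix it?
Bug: BETWEEN expects the lower bound first; with 1224.92 AND 45.05 the range is empty

Fix: Write BETWEEN 45.05 AND 1224.92

Corrected query:
SELECT id, name, price FROM products WHERE price BETWEEN 45.05 AND 1224.92

Result:
id | name     | price 
---+----------+-------
2  | Mat      | 458.41
4  | Notebook | 731.1 
6  | Folder   | 71.81 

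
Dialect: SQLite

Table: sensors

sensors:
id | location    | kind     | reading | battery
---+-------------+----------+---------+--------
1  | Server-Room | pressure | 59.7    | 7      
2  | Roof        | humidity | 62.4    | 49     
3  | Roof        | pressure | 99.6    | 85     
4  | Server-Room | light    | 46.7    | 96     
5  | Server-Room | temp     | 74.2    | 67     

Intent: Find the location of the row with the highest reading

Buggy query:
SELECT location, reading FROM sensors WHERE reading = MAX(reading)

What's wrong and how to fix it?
Bug: WHERE is evaluated per row; an aggregate over the whole table isn't defined there

Fix: Use a subquery: WHERE reading = (SELECT MAX(reading) FROM sensors)

Corrected query:
SELECT location, reading FROM sensors WHERE reading = (SELECT MAX(reading) FROM sensors)

Result:
location | reading
---------+--------
Roof     | 99.6   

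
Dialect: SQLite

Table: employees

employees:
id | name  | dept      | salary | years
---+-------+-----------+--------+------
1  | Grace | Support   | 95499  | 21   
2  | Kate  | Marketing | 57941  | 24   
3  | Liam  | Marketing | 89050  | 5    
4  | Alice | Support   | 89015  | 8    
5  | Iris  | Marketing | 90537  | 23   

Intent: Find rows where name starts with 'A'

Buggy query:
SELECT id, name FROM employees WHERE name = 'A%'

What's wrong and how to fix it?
Bug: Wildcards only work with LIKE; '=' treats '%' as a literal character

Fix: Replace '=' with LIKE so 'A%' is treated as a pattern

Corrected query:
SELECT id, name FROM employees WHERE name LIKE 'A%'

Result:
id | name 
---+------
4  | Alice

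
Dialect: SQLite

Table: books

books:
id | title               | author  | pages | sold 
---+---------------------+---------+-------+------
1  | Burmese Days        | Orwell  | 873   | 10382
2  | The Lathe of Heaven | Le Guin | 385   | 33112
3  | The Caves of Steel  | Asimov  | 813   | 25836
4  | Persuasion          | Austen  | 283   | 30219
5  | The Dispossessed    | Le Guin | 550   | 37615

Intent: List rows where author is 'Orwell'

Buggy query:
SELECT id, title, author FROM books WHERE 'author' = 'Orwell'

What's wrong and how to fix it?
Bug: 'author' in single quotes is a string literal, not the column; the comparison is literal-vs-literal and never true

Fix: Remove the quotes around the column name (or use double quotes for an identifier)

Corrected query:
SELECT id, title, author FROM books WHERE author = 'Orwell'

Result:
id | title        | author
---+--------------+-------
1  | Burmese Days | Orwell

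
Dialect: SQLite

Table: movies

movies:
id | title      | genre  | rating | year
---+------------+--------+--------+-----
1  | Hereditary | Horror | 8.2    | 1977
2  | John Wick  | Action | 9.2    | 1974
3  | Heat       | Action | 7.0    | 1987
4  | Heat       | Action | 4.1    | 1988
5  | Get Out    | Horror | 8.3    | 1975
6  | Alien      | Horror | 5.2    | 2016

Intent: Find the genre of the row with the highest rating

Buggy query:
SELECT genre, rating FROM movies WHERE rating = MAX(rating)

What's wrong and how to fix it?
Bug: WHERE is evaluated per row; an aggregate over the whole table isn't defined there

Fix: Use a subquery: WHERE rating = (SELECT MAX(rating) FROM movies)

Corrected query:
SELECT genre, rating FROM movies WHERE rating = (SELECT MAX(rating) FROM movies)

Result:
genre  | rating
-------+-------
Action | 9.2   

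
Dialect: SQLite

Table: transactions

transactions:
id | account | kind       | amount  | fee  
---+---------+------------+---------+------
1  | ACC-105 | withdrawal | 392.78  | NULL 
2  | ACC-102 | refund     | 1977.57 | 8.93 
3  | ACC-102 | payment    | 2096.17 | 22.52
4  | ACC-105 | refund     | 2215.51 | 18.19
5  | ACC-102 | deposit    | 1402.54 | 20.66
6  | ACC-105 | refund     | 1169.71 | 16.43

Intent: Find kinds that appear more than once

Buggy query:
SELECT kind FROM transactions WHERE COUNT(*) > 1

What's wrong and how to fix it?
Bug: COUNT(*) is an aggregate and cannot be used in WHERE

Fix: GROUP BY kind, then filter groups with HAVING COUNT(*) > 1

Corrected query:
SELECT kind FROM transactions GROUP BY kind HAVING COUNT(*) > 1

Result:
kind  
------
refund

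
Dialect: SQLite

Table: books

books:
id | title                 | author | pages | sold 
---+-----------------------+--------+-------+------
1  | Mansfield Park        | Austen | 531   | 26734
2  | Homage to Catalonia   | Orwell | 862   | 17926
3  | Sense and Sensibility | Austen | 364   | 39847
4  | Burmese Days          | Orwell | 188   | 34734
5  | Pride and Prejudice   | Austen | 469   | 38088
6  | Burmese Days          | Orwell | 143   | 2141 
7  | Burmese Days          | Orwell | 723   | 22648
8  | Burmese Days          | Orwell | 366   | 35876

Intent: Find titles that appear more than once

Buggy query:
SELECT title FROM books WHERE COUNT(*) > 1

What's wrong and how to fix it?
Bug: COUNT(*) is an aggregate and cannot be used in WHERE

Fix: GROUP BY title, then filter groups with HAVING COUNT(*) > 1

Corrected query:
SELECT title FROM books GROUP BY title HAVING COUNT(*) > 1

Result:
title       
------------
Burmese Days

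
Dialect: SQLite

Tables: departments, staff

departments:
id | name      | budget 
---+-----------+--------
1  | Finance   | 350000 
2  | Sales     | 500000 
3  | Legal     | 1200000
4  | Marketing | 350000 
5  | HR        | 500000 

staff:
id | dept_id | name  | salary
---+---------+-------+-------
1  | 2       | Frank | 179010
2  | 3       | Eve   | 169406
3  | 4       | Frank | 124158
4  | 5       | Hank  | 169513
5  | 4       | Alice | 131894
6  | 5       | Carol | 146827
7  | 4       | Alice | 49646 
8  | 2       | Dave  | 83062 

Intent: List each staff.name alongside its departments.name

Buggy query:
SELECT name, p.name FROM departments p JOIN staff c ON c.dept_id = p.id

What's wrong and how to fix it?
Bug: Both tables have a 'name' column; the unqualified reference is ambiguous

Fix: Qualify the column with its table alias (c.name)

Corrected query:
SELECT c.name, p.name FROM departments p JOIN staff c ON c.dept_id = p.id

Result:
name  | name     
------+----------
Frank | Sales    
Eve   | Legal    
Frank | Marketing
Hank  | HR       
Alice | Marketing
Carol | HR       
Alice | Marketing
Dave  | Sales    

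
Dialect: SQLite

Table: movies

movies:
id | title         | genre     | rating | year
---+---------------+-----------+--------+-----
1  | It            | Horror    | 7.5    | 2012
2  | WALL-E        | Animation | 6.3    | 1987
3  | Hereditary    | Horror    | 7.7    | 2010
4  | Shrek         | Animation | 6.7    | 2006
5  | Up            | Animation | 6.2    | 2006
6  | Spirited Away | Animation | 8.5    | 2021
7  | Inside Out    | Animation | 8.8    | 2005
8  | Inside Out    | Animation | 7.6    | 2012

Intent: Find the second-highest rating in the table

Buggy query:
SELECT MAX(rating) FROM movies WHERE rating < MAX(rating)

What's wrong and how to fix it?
Bug: MAX(rating) on the right of the comparison is an aggregate-in-WHERE error

Fix: Put the inner MAX in a scalar subquery

Corrected query:
SELECT MAX(rating) FROM movies WHERE rating < (SELECT MAX(rating) FROM movies)

Result:
MAX(rating)
-----------
8.5        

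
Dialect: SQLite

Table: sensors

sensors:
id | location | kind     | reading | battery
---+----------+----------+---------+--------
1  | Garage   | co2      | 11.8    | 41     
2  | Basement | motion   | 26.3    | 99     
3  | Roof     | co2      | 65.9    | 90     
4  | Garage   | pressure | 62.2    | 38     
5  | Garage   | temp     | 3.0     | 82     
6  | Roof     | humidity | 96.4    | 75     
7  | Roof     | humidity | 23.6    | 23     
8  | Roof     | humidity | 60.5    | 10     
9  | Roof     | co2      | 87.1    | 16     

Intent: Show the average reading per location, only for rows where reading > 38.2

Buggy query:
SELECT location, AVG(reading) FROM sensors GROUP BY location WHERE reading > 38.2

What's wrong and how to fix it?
Bug: WHERE cannot follow GROUP BY

Fix: Place WHERE between FROM and GROUP BY

Corrected query:
SELECT location, AVG(reading) FROM sensors WHERE reading > 38.2 GROUP BY location

Result:
location | AVG(reading)
---------+-------------
Garage   | 62.2        
Roof     | 77.475      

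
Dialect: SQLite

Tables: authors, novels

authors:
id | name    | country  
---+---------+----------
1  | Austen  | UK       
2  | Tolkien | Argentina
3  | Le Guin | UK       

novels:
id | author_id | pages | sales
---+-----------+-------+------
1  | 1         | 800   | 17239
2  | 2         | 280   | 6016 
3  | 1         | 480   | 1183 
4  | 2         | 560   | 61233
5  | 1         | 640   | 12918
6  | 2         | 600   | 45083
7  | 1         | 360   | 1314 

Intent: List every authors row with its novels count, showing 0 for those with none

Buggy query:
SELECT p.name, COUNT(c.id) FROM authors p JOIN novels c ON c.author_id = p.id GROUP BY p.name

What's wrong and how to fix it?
Bug: INNER JOIN drops authors rows that have no matching novels rows

Fix: Use LEFT JOIN so parents without children still appear (COUNT(c.id) gives 0)

Corrected query:
SELECT p.name, COUNT(c.id) FROM authors p LEFT JOIN novels c ON c.author_id = p.id GROUP BY p.name

Result:
name    | COUNT(c.id)
--------+------------
Austen  | 4          
Le Guin | 0          
Tolkien | 3          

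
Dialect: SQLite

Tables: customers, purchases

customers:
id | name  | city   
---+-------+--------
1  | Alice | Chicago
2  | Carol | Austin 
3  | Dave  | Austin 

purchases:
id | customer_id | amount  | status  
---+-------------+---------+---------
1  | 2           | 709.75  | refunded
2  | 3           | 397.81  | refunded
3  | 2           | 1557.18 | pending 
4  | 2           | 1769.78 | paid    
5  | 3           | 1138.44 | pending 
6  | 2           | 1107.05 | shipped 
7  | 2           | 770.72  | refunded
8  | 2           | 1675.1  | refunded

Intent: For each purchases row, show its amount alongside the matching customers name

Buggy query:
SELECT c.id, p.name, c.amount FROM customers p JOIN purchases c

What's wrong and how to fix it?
Bug: Missing join condition: each purchases row is matched to all customers rows instead of just its own

Fix: Add ON c.customer_id = p.id to the JOIN

Corrected query:
SELECT c.id, p.name, c.amount FROM customers p JOIN purchases c ON c.customer_id = p.id

Result:
id | name  | amount 
---+-------+--------
1  | Carol | 709.75 
2  | Dave  | 397.81 
3  | Carol | 1557.18
4  | Carol | 1769.78
5  | Dave  | 1138.44
6  | Carol | 1107.05
7  | Carol | 770.72 
8  | Carol | 1675.1 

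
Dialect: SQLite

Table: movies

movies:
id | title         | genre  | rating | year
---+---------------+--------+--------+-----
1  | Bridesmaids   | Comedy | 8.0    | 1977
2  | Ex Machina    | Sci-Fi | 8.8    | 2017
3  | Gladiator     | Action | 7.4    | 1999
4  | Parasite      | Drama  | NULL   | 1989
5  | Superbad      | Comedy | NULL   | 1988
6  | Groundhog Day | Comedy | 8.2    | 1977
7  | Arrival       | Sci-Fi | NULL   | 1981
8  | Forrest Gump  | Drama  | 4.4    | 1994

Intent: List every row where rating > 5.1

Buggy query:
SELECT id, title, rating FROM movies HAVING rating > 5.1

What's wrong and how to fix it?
Bug: HAVING filters the output of aggregation, but this query has no GROUP BY and no aggregate functions, so SQLite rejects it (HAVING clause on a non-aggregate query); the condition here is per row

Fix: Use WHERE for row-level filtering

Corrected query:
SELECT id, title, rating FROM movies WHERE rating > 5.1

Result:
id | title         | rating
---+---------------+-------
1  | Bridesmaids   | 8     
2  | Ex Machina    | 8.8   
3  | Gladiator     | 7.4   
6  | Groundhog Day | 8.2   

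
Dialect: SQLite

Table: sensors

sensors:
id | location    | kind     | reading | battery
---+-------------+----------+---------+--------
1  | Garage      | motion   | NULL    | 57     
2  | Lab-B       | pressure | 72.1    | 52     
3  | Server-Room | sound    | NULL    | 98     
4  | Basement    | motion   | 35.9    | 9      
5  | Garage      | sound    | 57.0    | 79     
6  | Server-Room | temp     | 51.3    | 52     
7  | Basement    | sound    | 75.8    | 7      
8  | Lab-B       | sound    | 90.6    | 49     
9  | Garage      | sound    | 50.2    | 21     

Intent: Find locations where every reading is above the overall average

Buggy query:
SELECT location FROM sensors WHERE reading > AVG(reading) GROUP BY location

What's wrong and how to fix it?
Bug: AVG() is an aggregate; it can't sit directly in WHERE

Fix: Use a subquery for AVG and a HAVING MIN(...) filter so the condition holds for every row in the group

Corrected query:
SELECT location FROM sensors GROUP BY location HAVING MIN(reading) > (SELECT AVG(reading) FROM sensors)

Result:
location
--------
Lab-B   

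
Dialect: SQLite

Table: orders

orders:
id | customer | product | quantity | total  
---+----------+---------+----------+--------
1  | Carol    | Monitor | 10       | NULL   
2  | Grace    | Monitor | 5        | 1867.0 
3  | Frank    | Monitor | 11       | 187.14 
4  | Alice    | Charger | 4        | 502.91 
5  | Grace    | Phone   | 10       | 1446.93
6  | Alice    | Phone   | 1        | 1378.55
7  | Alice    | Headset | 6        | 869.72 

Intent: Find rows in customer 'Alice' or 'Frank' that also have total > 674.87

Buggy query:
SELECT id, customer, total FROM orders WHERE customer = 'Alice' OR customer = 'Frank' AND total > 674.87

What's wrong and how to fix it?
Bug: Without parentheses, AND is evaluated before OR, so the total filter only applies to the 'Frank' branch

Fix: Group the OR with parentheses (or use IN), then AND the threshold

Corrected query:
SELECT id, customer, total FROM orders WHERE (customer = 'Alice' OR customer = 'Frank') AND total > 674.87

Result:
id | customer | total  
---+----------+--------
6  | Alice    | 1378.55
7  | Alice    | 869.72 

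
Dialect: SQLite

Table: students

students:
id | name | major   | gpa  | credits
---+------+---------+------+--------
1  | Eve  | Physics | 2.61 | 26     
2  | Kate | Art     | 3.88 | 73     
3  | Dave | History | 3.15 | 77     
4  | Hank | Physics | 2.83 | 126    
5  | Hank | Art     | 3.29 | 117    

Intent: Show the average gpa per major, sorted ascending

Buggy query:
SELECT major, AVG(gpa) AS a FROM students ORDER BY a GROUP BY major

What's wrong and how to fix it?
Bug: GROUP BY must precede ORDER BY

Fix: Reorder: SELECT … FROM … GROUP BY … ORDER BY …

Corrected query:
SELECT major, AVG(gpa) AS a FROM students GROUP BY major ORDER BY a

Result:
major   | a    
--------+------
Physics | 2.72 
History | 3.15 
Art     | 3.585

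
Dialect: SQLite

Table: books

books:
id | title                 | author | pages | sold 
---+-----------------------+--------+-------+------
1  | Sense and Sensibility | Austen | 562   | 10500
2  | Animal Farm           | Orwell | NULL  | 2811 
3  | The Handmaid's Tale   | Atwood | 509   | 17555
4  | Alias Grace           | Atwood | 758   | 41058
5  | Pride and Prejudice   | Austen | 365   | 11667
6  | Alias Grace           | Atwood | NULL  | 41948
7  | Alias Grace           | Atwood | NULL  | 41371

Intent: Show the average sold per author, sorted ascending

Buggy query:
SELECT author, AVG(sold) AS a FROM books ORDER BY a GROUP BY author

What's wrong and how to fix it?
Bug: ORDER BY appears before GROUP BY; SQL clause order requires GROUP BY first

Fix: Reorder: SELECT … FROM … GROUP BY … ORDER BY …

Corrected query:
SELECT author, AVG(sold) AS a FROM books GROUP BY author ORDER BY a

Result:
author | a      
-------+--------
Orwell | 2811   
Austen | 11083.5
Atwood | 35483  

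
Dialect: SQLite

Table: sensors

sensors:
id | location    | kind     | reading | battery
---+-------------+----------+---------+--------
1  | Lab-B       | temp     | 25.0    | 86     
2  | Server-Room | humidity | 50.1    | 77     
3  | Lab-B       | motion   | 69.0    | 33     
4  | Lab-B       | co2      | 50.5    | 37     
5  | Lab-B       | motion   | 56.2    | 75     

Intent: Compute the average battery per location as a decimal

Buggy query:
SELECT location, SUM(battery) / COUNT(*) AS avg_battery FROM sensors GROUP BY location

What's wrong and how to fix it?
Bug: SUM(battery) and COUNT(*) are both integers; the division truncates the fractional part

Fix: Multiply by 1.0 (or CAST to REAL) to force floating-point division

Corrected query:
SELECT location, SUM(battery) * 1.0 / COUNT(*) AS avg_battery FROM sensors GROUP BY location

Result:
location    | avg_battery
------------+------------
Lab-B       | 57.75      
Server-Room | 77         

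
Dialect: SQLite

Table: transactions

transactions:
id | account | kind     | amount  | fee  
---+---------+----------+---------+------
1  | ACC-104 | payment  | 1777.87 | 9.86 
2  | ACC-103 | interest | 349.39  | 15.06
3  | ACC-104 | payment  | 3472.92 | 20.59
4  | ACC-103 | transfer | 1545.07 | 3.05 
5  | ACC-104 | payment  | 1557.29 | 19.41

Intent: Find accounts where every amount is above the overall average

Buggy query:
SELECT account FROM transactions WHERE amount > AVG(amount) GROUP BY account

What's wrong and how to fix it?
Bug: WHERE evaluates per row before aggregation, so AVG() is unavailable

Fix: Use a subquery for AVG and a HAVING MIN(...) filter so the condition holds for every row in the group

Corrected query:
SELECT account FROM transactions GROUP BY account HAVING MIN(amount) > (SELECT AVG(amount) FROM transactions)

Result:
(no rows)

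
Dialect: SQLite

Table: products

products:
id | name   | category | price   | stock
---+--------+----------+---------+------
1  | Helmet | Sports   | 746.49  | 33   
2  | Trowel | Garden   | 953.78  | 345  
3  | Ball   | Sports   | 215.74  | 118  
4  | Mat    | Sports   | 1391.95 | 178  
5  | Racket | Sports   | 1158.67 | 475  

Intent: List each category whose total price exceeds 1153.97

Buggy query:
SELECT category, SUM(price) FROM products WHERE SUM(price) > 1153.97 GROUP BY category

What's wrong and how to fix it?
Bug: WHERE runs before GROUP BY, so aggregates aren't available there

Fix: Use HAVING (which filters groups after aggregation) instead of WHERE

Corrected query:
SELECT category, SUM(price) FROM products GROUP BY category HAVING SUM(price) > 1153.97

Result:
category | SUM(price)
---------+-----------
Sports   | 3512.85   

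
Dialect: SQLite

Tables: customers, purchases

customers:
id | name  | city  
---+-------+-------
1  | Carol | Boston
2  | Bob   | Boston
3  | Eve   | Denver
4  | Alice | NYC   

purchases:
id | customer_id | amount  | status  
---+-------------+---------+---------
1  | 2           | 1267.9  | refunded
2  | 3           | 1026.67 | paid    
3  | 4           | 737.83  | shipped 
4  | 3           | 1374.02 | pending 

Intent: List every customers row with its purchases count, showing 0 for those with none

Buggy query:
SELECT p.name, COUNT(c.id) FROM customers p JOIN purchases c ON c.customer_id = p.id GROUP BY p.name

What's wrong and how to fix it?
Bug: INNER JOIN drops customers rows that have no matching purchases rows

Fix: Use LEFT JOIN so parents without children still appear (COUNT(c.id) gives 0)

Corrected query:
SELECT p.name, COUNT(c.id) FROM customers p LEFT JOIN purchases c ON c.customer_id = p.id GROUP BY p.name

Result:
name  | COUNT(c.id)
------+------------
Alice | 1          
Bob   | 1          
Carol | 0          
Eve   | 2          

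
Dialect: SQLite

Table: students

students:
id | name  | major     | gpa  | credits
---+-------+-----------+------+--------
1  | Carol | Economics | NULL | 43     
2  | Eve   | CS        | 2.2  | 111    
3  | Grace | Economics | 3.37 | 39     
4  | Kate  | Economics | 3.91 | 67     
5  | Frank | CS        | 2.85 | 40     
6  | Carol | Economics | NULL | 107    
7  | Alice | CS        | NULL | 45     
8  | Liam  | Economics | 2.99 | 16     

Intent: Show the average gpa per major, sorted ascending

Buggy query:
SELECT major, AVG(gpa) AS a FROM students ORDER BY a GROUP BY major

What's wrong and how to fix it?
Bug: GROUP BY must precede ORDER BY

Fix: Reorder: SELECT … FROM … GROUP BY … ORDER BY …

Corrected query:
SELECT major, AVG(gpa) AS a FROM students GROUP BY major ORDER BY a

Result:
major     | a       
----------+---------
CS        | 2.525   
Economics | 3.423333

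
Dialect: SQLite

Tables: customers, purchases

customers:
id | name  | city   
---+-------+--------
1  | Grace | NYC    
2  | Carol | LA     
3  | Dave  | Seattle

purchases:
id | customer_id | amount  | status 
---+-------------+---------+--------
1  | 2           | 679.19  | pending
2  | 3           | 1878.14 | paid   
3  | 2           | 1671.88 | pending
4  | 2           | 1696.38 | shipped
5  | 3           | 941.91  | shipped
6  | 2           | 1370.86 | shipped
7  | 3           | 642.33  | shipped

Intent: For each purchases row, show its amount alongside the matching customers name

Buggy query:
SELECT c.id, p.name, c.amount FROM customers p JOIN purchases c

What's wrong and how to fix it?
Bug: Missing join condition: each purchases row is matched to all customers rows instead of just its own

Fix: Add ON c.customer_id = p.id to the JOIN

Corrected query:
SELECT c.id, p.name, c.amount FROM customers p JOIN purchases c ON c.customer_id = p.id

Result:
id | name  | amount 
---+-------+--------
1  | Carol | 679.19 
2  | Dave  | 1878.14
3  | Carol | 1671.88
4  | Carol | 1696.38
5  | Dave  | 941.91 
6  | Carol | 1370.86
7  | Dave  | 642.33 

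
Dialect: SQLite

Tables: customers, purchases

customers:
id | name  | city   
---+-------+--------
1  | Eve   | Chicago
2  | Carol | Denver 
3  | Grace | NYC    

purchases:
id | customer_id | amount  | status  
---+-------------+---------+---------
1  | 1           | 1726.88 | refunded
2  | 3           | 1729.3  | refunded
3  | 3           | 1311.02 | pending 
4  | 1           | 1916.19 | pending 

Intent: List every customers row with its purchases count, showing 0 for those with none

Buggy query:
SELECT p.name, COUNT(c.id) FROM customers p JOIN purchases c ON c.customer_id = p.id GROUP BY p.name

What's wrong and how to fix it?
Bug: INNER JOIN drops customers rows that have no matching purchases rows

Fix: Use LEFT JOIN so parents without children still appear (COUNT(c.id) gives 0)

Corrected query:
SELECT p.name, COUNT(c.id) FROM customers p LEFT JOIN purchases c ON c.customer_id = p.id GROUP BY p.name

Result:
name  | COUNT(c.id)
------+------------
Carol | 0          
Eve   | 2          
Grace | 2          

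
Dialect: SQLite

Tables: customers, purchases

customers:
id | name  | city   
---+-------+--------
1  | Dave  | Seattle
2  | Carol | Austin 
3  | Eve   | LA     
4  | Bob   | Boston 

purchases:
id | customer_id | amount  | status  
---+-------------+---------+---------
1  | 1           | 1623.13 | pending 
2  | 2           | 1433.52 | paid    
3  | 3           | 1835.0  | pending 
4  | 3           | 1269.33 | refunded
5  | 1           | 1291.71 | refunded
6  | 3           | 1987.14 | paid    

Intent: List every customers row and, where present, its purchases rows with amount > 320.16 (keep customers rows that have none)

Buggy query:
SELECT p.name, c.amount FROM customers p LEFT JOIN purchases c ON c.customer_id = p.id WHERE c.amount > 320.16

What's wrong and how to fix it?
Bug: Filtering c.amount in WHERE discards the NULL rows produced by LEFT JOIN, turning it into an inner join

Fix: Move the right-table condition into the ON clause so unmatched parents are kept

Corrected query:
SELECT p.name, c.amount FROM customers p LEFT JOIN purchases c ON c.customer_id = p.id AND c.amount > 320.16

Result:
name  | amount 
------+--------
Dave  | 1291.71
Dave  | 1623.13
Carol | 1433.52
Eve   | 1269.33
Eve   | 1835   
Eve   | 1987.14
Bob   | NULL   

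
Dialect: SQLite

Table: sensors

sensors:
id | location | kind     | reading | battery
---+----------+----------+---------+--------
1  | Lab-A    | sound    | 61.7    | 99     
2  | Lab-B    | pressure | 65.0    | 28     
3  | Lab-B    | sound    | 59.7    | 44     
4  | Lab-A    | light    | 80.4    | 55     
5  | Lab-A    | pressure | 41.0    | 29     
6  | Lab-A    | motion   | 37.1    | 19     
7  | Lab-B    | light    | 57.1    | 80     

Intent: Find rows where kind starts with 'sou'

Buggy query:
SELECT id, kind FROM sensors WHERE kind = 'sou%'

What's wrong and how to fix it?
Bug: Wildcards only work with LIKE; '=' treats '%' as a literal character

Fix: Use LIKE for wildcard pattern matching

Corrected query:
SELECT id, kind FROM sensors WHERE kind LIKE 'sou%'

Result:
id | kind 
---+------
1  | sound
3  | sound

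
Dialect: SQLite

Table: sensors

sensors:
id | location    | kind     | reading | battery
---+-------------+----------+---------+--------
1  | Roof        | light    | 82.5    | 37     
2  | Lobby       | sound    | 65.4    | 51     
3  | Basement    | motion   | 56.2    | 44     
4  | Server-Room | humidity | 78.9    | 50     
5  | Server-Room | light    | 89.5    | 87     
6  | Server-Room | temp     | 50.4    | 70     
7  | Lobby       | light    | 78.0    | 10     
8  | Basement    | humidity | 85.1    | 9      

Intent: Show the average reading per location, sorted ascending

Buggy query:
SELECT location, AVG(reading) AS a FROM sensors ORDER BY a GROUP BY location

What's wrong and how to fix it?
Bug: GROUP BY must precede ORDER BY

Fix: Move ORDER BY to the end, after GROUP BY

Corrected query:
SELECT location, AVG(reading) AS a FROM sensors GROUP BY location ORDER BY a

Result:
location    | a        
------------+----------
Basement    | 70.65    
Lobby       | 71.7     
Server-Room | 72.933333
Roof        | 82.5     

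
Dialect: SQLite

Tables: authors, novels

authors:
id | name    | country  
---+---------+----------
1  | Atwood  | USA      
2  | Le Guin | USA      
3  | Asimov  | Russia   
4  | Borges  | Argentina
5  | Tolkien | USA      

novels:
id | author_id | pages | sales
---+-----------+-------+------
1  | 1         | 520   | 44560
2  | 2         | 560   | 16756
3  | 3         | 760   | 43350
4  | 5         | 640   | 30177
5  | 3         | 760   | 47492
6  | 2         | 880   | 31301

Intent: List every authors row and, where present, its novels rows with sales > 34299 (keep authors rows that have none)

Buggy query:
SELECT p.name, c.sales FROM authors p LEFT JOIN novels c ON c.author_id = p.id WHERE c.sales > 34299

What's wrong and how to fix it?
Bug: A WHERE condition on the right-hand table after LEFT JOIN drops unmatched parents

Fix: Move the right-table condition into the ON clause so unmatched parents are kept

Corrected query:
SELECT p.name, c.sales FROM authors p LEFT JOIN novels c ON c.author_id = p.id AND c.sales > 34299

Result:
name    | sales
--------+------
Atwood  | 44560
Le Guin | NULL 
Asimov  | 43350
Asimov  | 47492
Borges  | NULL 
Tolkien | NULL 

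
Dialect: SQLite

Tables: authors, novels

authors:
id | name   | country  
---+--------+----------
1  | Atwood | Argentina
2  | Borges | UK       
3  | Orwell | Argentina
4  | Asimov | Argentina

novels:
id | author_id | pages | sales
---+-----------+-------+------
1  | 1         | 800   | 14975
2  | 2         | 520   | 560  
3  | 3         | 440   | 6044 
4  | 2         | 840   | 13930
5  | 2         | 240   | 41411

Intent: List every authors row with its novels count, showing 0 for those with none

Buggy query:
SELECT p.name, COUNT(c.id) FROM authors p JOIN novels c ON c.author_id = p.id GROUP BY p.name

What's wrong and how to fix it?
Bug: INNER JOIN drops authors rows that have no matching novels rows

Fix: Use LEFT JOIN so parents without children still appear (COUNT(c.id) gives 0)

Corrected query:
SELECT p.name, COUNT(c.id) FROM authors p LEFT JOIN novels c ON c.author_id = p.id GROUP BY p.name

Result:
name   | COUNT(c.id)
-------+------------
Asimov | 0          
Atwood | 1          
Borges | 3          
Orwell | 1          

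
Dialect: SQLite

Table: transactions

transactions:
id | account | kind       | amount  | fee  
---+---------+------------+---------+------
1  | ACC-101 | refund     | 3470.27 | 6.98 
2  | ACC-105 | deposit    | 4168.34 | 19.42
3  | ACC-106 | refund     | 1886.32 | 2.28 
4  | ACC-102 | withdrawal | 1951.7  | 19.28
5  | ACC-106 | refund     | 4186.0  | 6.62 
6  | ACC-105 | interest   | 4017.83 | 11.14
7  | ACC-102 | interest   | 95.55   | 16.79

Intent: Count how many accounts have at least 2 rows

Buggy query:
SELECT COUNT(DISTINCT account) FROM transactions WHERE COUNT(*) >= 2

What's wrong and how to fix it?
Bug: COUNT(*) cannot appear in WHERE; the per-group count doesn't exist yet

Fix: Group first with HAVING COUNT(*) >= 2, then COUNT the resulting groups

Corrected query:
SELECT COUNT(*) FROM (SELECT account FROM transactions GROUP BY account HAVING COUNT(*) >= 2)

Result:
COUNT(*)
--------
3       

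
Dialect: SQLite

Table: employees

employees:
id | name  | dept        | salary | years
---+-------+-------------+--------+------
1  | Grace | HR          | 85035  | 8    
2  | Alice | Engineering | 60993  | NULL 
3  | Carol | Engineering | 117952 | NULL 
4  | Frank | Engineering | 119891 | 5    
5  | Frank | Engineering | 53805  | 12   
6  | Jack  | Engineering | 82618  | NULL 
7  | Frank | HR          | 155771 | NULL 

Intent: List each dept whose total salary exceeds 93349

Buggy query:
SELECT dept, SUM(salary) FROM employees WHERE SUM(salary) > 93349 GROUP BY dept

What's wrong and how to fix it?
Bug: Aggregate functions cannot appear in a WHERE clause

Fix: Use HAVING (which filters groups after aggregation) instead of WHERE

Corrected query:
SELECT dept, SUM(salary) FROM employees GROUP BY dept HAVING SUM(salary) > 93349

Result:
dept        | SUM(salary)
------------+------------
Engineering | 435259     
HR          | 240806     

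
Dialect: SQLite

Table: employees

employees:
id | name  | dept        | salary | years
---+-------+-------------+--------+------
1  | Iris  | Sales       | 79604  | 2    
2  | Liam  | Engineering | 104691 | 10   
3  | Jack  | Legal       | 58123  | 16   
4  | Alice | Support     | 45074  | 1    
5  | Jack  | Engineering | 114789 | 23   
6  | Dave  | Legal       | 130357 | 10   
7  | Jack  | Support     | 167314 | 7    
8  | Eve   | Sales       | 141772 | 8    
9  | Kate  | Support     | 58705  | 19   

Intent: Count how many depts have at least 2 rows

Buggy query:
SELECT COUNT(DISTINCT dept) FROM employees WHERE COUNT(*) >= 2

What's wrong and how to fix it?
Bug: WHERE filters individual rows, not groups, so a group-level COUNT is invalid there

Fix: Use a subquery that GROUPs and filters with HAVING, then count its rows

Corrected query:
SELECT COUNT(*) FROM (SELECT dept FROM employees GROUP BY dept HAVING COUNT(*) >= 2)

Result:
COUNT(*)
--------
4       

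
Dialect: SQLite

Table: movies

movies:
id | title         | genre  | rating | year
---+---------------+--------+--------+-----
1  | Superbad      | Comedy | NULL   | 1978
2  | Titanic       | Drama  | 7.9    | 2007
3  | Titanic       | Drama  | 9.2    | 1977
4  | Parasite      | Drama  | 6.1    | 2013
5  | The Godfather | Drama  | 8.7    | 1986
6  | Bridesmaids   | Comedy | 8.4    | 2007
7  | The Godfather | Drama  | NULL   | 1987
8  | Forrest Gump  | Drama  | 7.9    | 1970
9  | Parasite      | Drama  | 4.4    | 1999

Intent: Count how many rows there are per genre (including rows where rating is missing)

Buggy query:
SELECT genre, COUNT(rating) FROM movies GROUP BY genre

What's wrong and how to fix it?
Bug: COUNT(rating) skips NULLs, so groups with missing rating are undercounted

Fix: Replace COUNT(rating) with COUNT(*)

Corrected query:
SELECT genre, COUNT(*) FROM movies GROUP BY genre

Result:
genre  | COUNT(*)
-------+---------
Comedy | 2       
Drama  | 7       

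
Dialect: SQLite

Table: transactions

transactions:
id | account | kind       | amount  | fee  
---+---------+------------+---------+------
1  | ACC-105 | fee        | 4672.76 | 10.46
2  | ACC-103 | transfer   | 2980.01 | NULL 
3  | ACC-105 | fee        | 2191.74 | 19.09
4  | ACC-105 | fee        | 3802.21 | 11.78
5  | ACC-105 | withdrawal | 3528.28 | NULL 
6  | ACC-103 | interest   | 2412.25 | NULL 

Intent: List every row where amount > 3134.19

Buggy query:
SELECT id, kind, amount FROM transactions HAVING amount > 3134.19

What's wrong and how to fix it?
Bug: This is a non-aggregate query (no GROUP BY, no aggregates), so in SQLite the HAVING clause is invalid here; a row-level condition belongs in WHERE

Fix: Use WHERE for row-level filtering

Corrected query:
SELECT id, kind, amount FROM transactions WHERE amount > 3134.19

Result:
id | kind       | amount 
---+------------+--------
1  | fee        | 4672.76
4  | fee        | 3802.21
5  | withdrawal | 3528.28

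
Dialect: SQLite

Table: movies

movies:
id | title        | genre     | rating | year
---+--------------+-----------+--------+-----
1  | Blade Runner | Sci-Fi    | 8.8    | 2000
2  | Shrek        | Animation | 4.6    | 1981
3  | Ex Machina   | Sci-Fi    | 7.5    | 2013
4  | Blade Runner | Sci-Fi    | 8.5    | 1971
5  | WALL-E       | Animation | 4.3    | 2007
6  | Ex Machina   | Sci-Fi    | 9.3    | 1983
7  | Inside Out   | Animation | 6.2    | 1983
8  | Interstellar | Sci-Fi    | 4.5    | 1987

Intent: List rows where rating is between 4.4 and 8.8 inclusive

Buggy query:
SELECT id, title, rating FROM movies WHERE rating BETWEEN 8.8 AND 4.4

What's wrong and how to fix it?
Bug: BETWEEN expects the lower bound first; with 8.8 AND 4.4 the range is empty

Fix: Write BETWEEN 4.4 AND 8.8

Corrected query:
SELECT id, title, rating FROM movies WHERE rating BETWEEN 4.4 AND 8.8

Result:
id | title        | rating
---+--------------+-------
1  | Blade Runner | 8.8   
2  | Shrek        | 4.6   
3  | Ex Machina   | 7.5   
4  | Blade Runner | 8.5   
7  | Inside Out   | 6.2   
8  | Interstellar | 4.5   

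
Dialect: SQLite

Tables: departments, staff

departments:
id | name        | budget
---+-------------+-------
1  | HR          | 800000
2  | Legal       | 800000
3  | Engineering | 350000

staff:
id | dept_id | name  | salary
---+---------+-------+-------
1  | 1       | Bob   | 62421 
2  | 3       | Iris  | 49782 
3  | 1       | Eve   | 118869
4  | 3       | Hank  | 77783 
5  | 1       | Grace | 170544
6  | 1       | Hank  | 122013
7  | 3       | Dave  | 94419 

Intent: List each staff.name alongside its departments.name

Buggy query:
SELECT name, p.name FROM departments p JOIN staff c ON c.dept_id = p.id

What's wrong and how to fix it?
Bug: Both tables have a 'name' column; the unqualified reference is ambiguous

Fix: Prefix ambiguous columns with the table alias

Corrected query:
SELECT c.name, p.name FROM departments p JOIN staff c ON c.dept_id = p.id

Result:
name  | name       
------+------------
Bob   | HR         
Iris  | Engineering
Eve   | HR         
Hank  | Engineering
Grace | HR         
Hank  | HR         
Dave  | Engineering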